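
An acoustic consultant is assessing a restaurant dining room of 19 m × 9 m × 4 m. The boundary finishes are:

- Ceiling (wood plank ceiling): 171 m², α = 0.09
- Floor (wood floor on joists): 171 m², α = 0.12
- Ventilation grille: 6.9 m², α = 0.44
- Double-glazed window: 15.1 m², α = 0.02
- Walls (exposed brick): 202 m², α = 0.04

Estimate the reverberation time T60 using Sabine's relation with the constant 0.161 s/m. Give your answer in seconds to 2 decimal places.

Total absorption A = 171*0.09 + 171*0.12 + 6.9*0.44 + 15.1*0.02 + 202*0.04
  = 15.390 + 20.520 + 3.036 + 0.302 + 8.080 = 47.328 m² sabins.
Room volume: 684 m³.
RT60 = 0.161 · V / A = 0.161 × 684 / 47.328 = 2.33 s.

2.33 seconds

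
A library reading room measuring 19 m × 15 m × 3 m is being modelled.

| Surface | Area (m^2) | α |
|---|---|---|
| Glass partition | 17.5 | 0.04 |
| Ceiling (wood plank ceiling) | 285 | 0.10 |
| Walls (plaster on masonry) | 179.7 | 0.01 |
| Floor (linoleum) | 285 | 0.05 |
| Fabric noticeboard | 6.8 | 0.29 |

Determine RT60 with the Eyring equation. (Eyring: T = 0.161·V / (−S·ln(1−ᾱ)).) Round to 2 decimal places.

2.83 seconds

S = Σ Sᵢ = 774.0 m^2.
Σ(Sᵢαᵢ) = 17.5·0.04 + 285·0.10 + 179.7·0.01 + 285·0.05 + 6.8·0.29 = 47.219.
ᾱ = 47.219 / 774.0 = 0.0610.
−S·ln(1−ᾱ) = −774.0 × ln(1 − 0.0610) = 48.715.
V = 19 × 15 × 3 = 855 m³.
T = 0.161·V/[−S·ln(1−ᾱ)] = 0.161·855/48.715 = 2.83 s.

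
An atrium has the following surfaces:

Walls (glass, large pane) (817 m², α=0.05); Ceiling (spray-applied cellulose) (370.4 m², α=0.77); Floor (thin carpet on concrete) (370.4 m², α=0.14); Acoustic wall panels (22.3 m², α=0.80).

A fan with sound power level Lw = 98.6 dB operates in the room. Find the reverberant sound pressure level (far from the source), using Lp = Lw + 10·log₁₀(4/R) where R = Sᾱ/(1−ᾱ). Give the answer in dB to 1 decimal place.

A = 395.754 sabins; S = 1580.1 m².
ᾱ = 395.754/1580.1 = 0.2505; R = Sᾱ/(1−ᾱ) = 395.754/(1−0.2505) = 528.024 m².
Lp = 98.6 + 10·log₁₀(4/528.024) = 98.6 + (-21.21) = 77.4 dB.

77.4 dB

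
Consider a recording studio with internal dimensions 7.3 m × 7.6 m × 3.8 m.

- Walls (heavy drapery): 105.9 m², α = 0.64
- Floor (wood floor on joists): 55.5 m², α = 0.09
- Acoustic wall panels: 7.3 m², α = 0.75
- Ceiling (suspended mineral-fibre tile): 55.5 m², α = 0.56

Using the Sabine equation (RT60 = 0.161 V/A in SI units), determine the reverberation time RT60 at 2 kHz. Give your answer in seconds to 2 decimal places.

A = Σ Sᵢαᵢ = 105.9*0.64 + 55.5*0.09 + 7.3*0.75 + 55.5*0.56 = 109.326 sabins.
V = 7.3·7.6·3.8 = 210.824 m³.
RT60 = 0.161 · V / A = 0.161 × 210.824 / 109.326 = 0.31 s.

0.31 sec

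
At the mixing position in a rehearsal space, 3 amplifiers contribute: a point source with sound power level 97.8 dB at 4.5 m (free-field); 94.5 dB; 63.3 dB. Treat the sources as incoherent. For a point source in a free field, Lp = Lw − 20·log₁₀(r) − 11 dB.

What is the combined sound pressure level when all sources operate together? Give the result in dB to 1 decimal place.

94.5 dB

Source at 4.5 m: Lp = 97.8 − 20·log₁₀(4.5) − 11 = 73.7 dB.
Converting to relative power and adding: 10^(73.7/10) + 10^(94.5/10) + 10^(63.3/10) = 2.844e+09.
Combined level = 10 log₁₀(2.844e+09) = 94.5 dB.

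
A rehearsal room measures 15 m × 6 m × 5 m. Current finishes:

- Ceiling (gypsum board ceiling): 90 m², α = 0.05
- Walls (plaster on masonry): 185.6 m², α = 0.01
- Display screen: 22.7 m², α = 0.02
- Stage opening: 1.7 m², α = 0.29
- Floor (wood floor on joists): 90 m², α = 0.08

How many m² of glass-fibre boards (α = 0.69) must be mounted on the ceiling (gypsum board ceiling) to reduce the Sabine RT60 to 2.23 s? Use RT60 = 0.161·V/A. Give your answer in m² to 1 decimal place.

28.1

Equivalent absorption area: A₁ = 90*0.05 + 185.6*0.01 + 22.7*0.02 + 1.7*0.29 + 90*0.08 = 14.503 m².
Required A₂ = 0.161·450/2.23 = 32.489 sabins.
ΔA needed = 32.489 − 14.503 = 17.986 sabins.
Net gain per m²: Δα = 0.69 − 0.05 = 0.64.
Panel area = 17.986 / 0.64 = 28.1 m².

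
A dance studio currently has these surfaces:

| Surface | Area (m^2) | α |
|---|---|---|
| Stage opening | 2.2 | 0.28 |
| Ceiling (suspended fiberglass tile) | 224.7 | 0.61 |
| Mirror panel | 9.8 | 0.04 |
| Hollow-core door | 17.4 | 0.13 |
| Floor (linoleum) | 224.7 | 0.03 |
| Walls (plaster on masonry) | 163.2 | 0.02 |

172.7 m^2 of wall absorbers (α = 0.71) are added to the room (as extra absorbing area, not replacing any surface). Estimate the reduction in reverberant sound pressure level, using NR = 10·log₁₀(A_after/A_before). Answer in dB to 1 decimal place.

A_before = Σ Sᵢαᵢ = 2.2×0.28 + 224.7×0.61 + 9.8×0.04 + 17.4×0.13 + 224.7×0.03 + 163.2×0.02 = 150.342 sabins.
Added absorption = 172.7 × 0.71 = 122.617 sabins.
New total A_after = 272.959 sabins.
Reduction = 10 log₁₀(A_after/A_before) = 10 log₁₀(1.8156) = 2.6 dB.

2.6 dB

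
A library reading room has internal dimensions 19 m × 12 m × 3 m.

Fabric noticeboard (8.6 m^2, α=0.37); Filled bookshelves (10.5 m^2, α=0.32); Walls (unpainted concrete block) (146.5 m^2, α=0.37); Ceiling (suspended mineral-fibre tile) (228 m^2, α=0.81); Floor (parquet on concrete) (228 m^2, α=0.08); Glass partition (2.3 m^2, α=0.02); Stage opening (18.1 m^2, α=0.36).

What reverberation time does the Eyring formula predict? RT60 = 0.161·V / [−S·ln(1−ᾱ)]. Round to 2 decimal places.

0.31 s

S = Σ Sᵢ = 642.0 m^2.
Absorption A = 8.6×0.37 + 10.5×0.32 + 146.5×0.37 + 228×0.81 + 228×0.08 + 2.3×0.02 + 18.1×0.36 = 270.229 sabins.
Mean coefficient ᾱ = A/S = 0.4209.
Eyring denominator: −S ln(1−ᾱ) = 350.712.
V = 19 × 12 × 3 = 684 m³.
T = 0.161·V/[−S·ln(1−ᾱ)] = 0.161·684/350.712 = 0.31 s.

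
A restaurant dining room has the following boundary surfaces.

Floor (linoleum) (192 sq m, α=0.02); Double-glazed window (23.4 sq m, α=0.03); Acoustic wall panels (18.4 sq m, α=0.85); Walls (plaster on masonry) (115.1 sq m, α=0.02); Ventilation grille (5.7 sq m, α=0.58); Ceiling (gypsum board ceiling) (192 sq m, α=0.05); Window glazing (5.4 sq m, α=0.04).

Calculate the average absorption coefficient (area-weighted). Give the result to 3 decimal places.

0.065

S = Σ Sᵢ = 192 + 23.4 + 18.4 + 115.1 + 5.7 + 192 + 5.4 = 552.0 sq m.
Σ(Sᵢαᵢ) = 192·0.02 + 23.4·0.03 + 18.4·0.85 + 115.1·0.02 + 5.7·0.58 + 192·0.05 + 5.4·0.04 = 35.606.
ᾱ = 35.606 / 552.0 = 0.065.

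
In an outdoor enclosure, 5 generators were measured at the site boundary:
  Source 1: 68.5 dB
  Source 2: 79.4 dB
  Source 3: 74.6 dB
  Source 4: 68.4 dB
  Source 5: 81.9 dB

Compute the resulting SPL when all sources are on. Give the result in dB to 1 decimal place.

Sum in the linear (power) domain: Σ 10^(Lᵢ/10) = 10^(68.5/10) + 10^(79.4/10) + 10^(74.6/10) + 10^(68.4/10) + 10^(81.9/10) = 2.848e+08.
L_total = 10·log₁₀(2.848e+08) = 84.5 dB.

84.5 dB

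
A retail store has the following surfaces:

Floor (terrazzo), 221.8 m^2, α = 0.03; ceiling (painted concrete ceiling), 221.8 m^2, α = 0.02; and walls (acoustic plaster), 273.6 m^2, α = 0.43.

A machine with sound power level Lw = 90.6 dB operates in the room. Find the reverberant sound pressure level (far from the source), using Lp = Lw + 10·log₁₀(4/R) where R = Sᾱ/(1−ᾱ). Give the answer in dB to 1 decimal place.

Σ(Sᵢαᵢ) = 221.8×0.03 + 221.8×0.02 + 273.6×0.43 = 128.738; total area S = 717.2 m^2.
ᾱ = 0.1795, so room constant R = A/(1−ᾱ) = 156.902 m^2.
Lp = Lw + 10 log₁₀(4/R) = 90.6 -15.94 = 74.7 dB.

74.7 dB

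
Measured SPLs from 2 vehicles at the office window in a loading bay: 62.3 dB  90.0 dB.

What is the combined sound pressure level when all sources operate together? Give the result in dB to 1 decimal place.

Converting to relative power and adding: 10^(62.3/10) + 10^(90.0/10) = 1.002e+09.
Combined level = 10 log₁₀(1.002e+09) = 90.0 dB.

90.0 dB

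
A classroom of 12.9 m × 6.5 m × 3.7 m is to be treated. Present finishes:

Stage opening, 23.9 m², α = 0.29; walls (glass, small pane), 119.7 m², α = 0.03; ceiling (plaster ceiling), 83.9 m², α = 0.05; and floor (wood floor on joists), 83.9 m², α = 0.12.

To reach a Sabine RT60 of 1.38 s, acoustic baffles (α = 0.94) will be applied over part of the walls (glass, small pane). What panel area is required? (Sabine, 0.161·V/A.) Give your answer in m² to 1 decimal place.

12.5

Summing Sᵢαᵢ: 6.931 + 3.591 + 4.195 + 10.068 → A₁ = 24.785 sabins.
Required A₂ = 0.161·310.245/1.38 = 36.195 sabins.
Absorption to add: 36.195 − 24.785 = 11.410 sabins.
Each m² of panel replacing the walls (glass, small pane) adds (0.94 − 0.03) = 0.91 sabins.
Panel area = 11.410 / 0.91 = 12.5 m².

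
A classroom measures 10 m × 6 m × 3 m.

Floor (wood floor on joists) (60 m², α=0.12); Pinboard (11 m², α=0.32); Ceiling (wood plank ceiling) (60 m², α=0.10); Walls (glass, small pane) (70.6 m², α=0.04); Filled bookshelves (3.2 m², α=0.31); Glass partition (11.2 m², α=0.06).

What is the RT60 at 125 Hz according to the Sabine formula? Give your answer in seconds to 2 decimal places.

1.37 seconds

Equivalent absorption area: A = 60×0.12 + 11×0.32 + 60×0.10 + 70.6×0.04 + 3.2×0.31 + 11.2×0.06 = 21.208 m².
V = 10·6·3 = 180 m³.
T = 0.161 V/A = 0.161·180/21.208 = 1.37 s.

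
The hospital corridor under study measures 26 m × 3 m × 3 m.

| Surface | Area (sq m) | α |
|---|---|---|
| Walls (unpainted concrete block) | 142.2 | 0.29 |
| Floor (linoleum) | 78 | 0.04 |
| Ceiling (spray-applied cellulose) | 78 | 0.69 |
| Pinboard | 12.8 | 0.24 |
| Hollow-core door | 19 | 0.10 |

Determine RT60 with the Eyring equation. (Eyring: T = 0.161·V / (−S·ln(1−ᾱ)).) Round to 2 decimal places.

S = Σ Sᵢ = 330.0 sq m.
Σ(Sᵢαᵢ) = 142.2·0.29 + 78·0.04 + 78·0.69 + 12.8·0.24 + 19·0.10 = 103.150.
Mean coefficient ᾱ = A/S = 0.3126.
Eyring denominator: −S ln(1−ᾱ) = 123.697.
V = 26 × 3 × 3 = 234 m³.
RT60 = 0.161 × 234 / 123.697 = 0.30 s.

0.30 sec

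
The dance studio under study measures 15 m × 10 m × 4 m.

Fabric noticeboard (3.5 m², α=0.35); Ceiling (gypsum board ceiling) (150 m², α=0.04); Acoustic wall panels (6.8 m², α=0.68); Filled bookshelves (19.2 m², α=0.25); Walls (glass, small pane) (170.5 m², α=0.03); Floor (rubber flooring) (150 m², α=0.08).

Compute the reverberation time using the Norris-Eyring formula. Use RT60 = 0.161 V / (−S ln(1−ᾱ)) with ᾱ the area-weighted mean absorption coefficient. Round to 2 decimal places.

Total surface area S = 3.5 + 150 + 6.8 + 19.2 + 170.5 + 150 = 500.0 m².
Absorption A = 3.5·0.35 + 150·0.04 + 6.8·0.68 + 19.2·0.25 + 170.5·0.03 + 150·0.08 = 33.764 sabins.
ᾱ = 33.764 / 500.0 = 0.0675.
−S·ln(1−ᾱ) = −500.0 × ln(1 − 0.0675) = 34.943.
V = 15 × 10 × 4 = 600 m³.
T = 0.161·V/[−S·ln(1−ᾱ)] = 0.161·600/34.943 = 2.76 s.

2.76 seconds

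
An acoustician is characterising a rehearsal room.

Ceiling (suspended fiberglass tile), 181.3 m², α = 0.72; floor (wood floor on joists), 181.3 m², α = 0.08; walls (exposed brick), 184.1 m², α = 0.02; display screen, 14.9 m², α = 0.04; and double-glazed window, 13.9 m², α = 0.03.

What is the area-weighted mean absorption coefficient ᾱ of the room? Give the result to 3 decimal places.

S = Σ Sᵢ = 181.3 + 181.3 + 184.1 + 14.9 + 13.9 = 575.5 m².
Weighted sum Σ Sα = 149.735.
ᾱ = A/S = 0.260.

0.260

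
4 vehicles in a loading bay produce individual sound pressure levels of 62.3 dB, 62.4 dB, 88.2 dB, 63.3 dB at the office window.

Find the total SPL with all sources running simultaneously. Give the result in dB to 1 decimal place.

88.2 dB

Σ 10^(Lᵢ/10) = 6.663e+08.
Back to dB: 10·log₁₀ Σ = 88.2 dB.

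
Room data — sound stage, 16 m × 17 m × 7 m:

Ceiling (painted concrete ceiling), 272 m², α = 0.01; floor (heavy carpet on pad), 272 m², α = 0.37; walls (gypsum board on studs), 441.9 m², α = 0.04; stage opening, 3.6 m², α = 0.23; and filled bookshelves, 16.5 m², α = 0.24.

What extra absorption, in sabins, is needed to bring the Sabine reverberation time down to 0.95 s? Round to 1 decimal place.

196.9 sabins

Summing Sᵢαᵢ: 2.720 + 100.640 + 17.676 + 0.828 + 3.960 → A₁ = 125.824 sabins.
For T = 0.95 s, need A₂ = 0.161·V/T = 0.161·1904/0.95 = 322.678 sabins.
ΔA = A₂ − A₁ = 322.678 − 125.824 = 196.9 sabins.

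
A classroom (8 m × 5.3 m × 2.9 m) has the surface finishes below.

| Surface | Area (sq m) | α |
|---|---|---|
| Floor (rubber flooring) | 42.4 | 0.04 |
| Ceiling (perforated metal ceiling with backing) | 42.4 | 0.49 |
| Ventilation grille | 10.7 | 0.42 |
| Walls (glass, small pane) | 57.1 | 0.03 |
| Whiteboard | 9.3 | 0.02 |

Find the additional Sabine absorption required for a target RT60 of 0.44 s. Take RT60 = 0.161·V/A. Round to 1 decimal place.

16.1 sabins

Summing Sᵢαᵢ: 1.696 + 20.776 + 4.494 + 1.713 + 0.186 → A₁ = 28.865 sabins.
V = 122.96 m³. Required absorption A₂ = 0.161 × 122.96 / 0.44 = 44.992 sabins.
Shortfall: 44.992 − 28.865 = 16.1 sabins.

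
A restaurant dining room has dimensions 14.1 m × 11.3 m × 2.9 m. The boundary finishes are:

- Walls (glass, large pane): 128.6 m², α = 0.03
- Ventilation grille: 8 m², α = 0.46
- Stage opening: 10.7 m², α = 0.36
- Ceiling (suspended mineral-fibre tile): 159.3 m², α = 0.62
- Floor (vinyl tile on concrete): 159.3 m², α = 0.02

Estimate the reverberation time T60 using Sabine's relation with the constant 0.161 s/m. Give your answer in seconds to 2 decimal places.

0.66 s

Summing Sᵢαᵢ: 3.858 + 3.680 + 3.852 + 98.766 + 3.186 → A = 113.342 sabins.
V = 14.1·11.3·2.9 = 462.057 m³.
RT60 = 0.161 · V / A = 0.161 × 462.057 / 113.342 = 0.66 s.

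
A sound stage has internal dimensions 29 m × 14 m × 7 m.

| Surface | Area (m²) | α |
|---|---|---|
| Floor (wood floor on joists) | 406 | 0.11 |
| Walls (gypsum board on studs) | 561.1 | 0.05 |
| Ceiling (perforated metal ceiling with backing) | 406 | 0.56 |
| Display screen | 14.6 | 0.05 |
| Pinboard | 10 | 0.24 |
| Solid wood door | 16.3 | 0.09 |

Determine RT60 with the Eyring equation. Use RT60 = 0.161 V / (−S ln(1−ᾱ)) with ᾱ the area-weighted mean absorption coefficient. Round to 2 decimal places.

S = Σ Sᵢ = 1414.0 m².
Σ(Sᵢαᵢ) = 406×0.11 + 561.1×0.05 + 406×0.56 + 14.6×0.05 + 10×0.24 + 16.3×0.09 = 304.672.
Mean coefficient ᾱ = A/S = 0.2155.
−S·ln(1−ᾱ) = −1414.0 × ln(1 − 0.2155) = 343.190.
V = 29 × 14 × 7 = 2842 m³.
T = 0.161·V/[−S·ln(1−ᾱ)] = 0.161·2842/343.190 = 1.33 s.

1.33 s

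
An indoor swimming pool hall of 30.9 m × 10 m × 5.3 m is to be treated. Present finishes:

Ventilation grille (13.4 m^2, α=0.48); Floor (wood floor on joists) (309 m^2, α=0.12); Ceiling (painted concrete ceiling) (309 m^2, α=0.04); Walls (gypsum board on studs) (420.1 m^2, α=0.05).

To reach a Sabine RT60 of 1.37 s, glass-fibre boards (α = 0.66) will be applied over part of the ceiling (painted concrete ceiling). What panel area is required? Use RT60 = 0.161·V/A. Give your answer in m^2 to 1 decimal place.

Equivalent absorption area: A₁ = 13.4*0.48 + 309*0.12 + 309*0.04 + 420.1*0.05 = 76.877 m^2.
V = 1637.7 m³. Target absorption A₂ = 0.161 × 1637.7 / 1.37 = 192.460 sabins.
ΔA needed = 192.460 − 76.877 = 115.583 sabins.
Net gain per m^2: Δα = 0.66 − 0.04 = 0.62.
Area = ΔA/Δα = 115.583/0.62 = 186.4 m^2.

186.4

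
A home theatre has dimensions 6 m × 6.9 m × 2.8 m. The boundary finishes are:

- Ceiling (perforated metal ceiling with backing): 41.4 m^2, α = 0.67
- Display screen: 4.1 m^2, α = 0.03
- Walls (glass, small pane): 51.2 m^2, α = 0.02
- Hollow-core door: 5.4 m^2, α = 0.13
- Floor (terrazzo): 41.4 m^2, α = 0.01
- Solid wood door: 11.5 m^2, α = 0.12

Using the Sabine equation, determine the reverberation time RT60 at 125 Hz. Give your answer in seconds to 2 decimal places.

0.59 s

Equivalent absorption area: A = 41.4*0.67 + 4.1*0.03 + 51.2*0.02 + 5.4*0.13 + 41.4*0.01 + 11.5*0.12 = 31.381 m^2.
Room volume: 115.92 m³.
RT60 = 0.161 · V / A = 0.161 × 115.92 / 31.381 = 0.59 s.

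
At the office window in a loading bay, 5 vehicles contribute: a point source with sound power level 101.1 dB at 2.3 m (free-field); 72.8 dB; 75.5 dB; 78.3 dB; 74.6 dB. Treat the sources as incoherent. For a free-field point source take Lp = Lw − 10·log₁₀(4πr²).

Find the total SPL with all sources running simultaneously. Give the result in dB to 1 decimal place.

85.4 dB

Source at 2.3 m: Lp = 101.1 − 10·log₁₀(4π·2.3²) = 101.1 − 10·log₁₀(66.476) = 82.9 dB.
Σ 10^(Lᵢ/10) = 3.46e+08.
Back to dB: 10·log₁₀ Σ = 85.4 dB.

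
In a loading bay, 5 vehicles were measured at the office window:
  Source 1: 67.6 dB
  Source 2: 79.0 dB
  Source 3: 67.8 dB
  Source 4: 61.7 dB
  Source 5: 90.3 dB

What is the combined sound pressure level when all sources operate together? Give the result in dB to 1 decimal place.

90.7 dB

Σ 10^(Lᵢ/10) = 1.164e+09.
Combined level = 10 log₁₀(1.164e+09) = 90.7 dB.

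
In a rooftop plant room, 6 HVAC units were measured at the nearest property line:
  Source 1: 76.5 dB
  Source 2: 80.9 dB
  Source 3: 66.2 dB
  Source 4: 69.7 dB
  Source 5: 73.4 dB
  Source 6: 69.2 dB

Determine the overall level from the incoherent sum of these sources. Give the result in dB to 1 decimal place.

83.3 dB

Converting to relative power and adding: 10^(76.5/10) + 10^(80.9/10) + 10^(66.2/10) + 10^(69.7/10) + 10^(73.4/10) + 10^(69.2/10) = 2.114e+08.
L_total = 10·log₁₀(2.114e+08) = 83.3 dB.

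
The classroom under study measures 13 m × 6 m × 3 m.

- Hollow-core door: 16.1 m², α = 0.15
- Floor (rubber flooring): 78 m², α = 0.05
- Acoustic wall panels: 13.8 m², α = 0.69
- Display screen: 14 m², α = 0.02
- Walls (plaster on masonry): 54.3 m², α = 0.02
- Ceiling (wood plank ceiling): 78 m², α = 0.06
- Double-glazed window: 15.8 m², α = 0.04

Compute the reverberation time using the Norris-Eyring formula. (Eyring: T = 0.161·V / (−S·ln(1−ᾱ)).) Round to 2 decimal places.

1.60 s

Total surface area S = 16.1 + 78 + 13.8 + 14 + 54.3 + 78 + 15.8 = 270.0 m².
Σ(Sᵢαᵢ) = 16.1·0.15 + 78·0.05 + 13.8·0.69 + 14·0.02 + 54.3·0.02 + 78·0.06 + 15.8·0.04 = 22.515.
Mean coefficient ᾱ = A/S = 0.0834.
−S·ln(1−ᾱ) = −270.0 × ln(1 − 0.0834) = 23.513.
V = 13 × 6 × 3 = 234 m³.
T = 0.161·V/[−S·ln(1−ᾱ)] = 0.161·234/23.513 = 1.60 s.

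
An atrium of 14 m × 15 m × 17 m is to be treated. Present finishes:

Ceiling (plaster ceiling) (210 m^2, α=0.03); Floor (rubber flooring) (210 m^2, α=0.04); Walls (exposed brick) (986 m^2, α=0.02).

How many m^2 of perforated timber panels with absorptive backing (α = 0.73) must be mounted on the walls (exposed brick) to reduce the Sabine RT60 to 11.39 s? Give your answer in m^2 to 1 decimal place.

Equivalent absorption area: A₁ = 210×0.03 + 210×0.04 + 986×0.02 = 34.420 m^2.
Required A₂ = 0.161·3570/11.39 = 50.463 sabins.
Absorption to add: 50.463 − 34.420 = 16.043 sabins.
Net gain per m^2: Δα = 0.73 − 0.02 = 0.71.
Panel area = 16.043 / 0.71 = 22.6 m^2.

22.6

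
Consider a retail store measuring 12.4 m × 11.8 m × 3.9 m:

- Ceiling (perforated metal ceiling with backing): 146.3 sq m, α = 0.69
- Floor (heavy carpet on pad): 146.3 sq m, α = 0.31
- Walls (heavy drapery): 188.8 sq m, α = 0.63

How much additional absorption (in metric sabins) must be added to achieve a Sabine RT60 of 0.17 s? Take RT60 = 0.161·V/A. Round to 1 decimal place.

Equivalent absorption area: A₁ = 146.3×0.69 + 146.3×0.31 + 188.8×0.63 = 265.244 sq m.
Target A₂ = 0.161·570.648/0.17 = 540.437 sabins (V = 570.648 m³).
ΔA = A₂ − A₁ = 540.437 − 265.244 = 275.2 sabins.

275.2 sabins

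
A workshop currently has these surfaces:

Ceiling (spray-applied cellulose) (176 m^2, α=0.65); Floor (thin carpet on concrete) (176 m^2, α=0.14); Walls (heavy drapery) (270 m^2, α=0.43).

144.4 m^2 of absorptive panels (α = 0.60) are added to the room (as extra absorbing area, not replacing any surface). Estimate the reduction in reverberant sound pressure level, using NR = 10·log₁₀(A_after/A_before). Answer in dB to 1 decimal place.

1.3 dB

Total absorption A_before = 176*0.65 + 176*0.14 + 270*0.43
  = 114.400 + 24.640 + 116.100 = 255.140 m^2 sabins.
Treatment contributes 144.4·0.60 = 86.640 sabins.
A_after = 255.140 + 86.640 = 341.780 sabins.
NR = 10·log₁₀(341.780/255.140) = 1.3 dB.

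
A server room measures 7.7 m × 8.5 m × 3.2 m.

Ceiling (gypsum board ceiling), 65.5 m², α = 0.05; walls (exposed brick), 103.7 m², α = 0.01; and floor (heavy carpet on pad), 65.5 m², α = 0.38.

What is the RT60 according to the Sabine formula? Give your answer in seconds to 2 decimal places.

Total absorption A = 65.5*0.05 + 103.7*0.01 + 65.5*0.38
  = 3.275 + 1.037 + 24.890 = 29.202 m² sabins.
Room volume: 209.44 m³.
RT60 = 0.161 · V / A = 0.161 × 209.44 / 29.202 = 1.15 s.

1.15 s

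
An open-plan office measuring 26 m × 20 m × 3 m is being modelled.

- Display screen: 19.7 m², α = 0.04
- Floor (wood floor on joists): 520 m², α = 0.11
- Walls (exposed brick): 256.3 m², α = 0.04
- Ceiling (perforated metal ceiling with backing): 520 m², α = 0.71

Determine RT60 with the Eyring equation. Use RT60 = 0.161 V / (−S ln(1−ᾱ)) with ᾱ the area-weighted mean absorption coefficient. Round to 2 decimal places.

Total surface area S = 19.7 + 520 + 256.3 + 520 = 1316.0 m².
Σ(Sᵢαᵢ) = 19.7×0.04 + 520×0.11 + 256.3×0.04 + 520×0.71 = 437.440.
Mean coefficient ᾱ = A/S = 0.3324.
Eyring denominator: −S ln(1−ᾱ) = 531.751.
V = 26 × 20 × 3 = 1560 m³.
T = 0.161·V/[−S·ln(1−ᾱ)] = 0.161·1560/531.751 = 0.47 s.

0.47 sec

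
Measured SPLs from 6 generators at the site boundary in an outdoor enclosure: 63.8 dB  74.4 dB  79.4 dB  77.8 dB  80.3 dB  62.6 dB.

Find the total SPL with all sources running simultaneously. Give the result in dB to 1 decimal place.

84.6 dB

Σ 10^(Lᵢ/10) = 2.863e+08.
Combined level = 10 log₁₀(2.863e+08) = 84.6 dB.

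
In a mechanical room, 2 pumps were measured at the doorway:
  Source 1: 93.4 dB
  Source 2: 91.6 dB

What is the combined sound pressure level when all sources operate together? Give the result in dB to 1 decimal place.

95.6 dB

Σ 10^(Lᵢ/10) = 3.633e+09.
Combined level = 10 log₁₀(3.633e+09) = 95.6 dB.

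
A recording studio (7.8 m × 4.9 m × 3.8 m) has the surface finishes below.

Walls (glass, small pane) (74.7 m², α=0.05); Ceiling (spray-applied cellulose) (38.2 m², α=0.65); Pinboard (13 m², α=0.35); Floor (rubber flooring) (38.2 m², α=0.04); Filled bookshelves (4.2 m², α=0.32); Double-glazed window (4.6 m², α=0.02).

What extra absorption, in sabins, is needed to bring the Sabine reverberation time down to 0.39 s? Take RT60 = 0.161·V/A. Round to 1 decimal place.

Equivalent absorption area: A₁ = 74.7×0.05 + 38.2×0.65 + 13×0.35 + 38.2×0.04 + 4.2×0.32 + 4.6×0.02 = 36.079 m².
V = 145.236 m³. Required absorption A₂ = 0.161 × 145.236 / 0.39 = 59.956 sabins.
Additional absorption ΔA = 59.956 − 36.079 = 23.9 sabins.

23.9 sabins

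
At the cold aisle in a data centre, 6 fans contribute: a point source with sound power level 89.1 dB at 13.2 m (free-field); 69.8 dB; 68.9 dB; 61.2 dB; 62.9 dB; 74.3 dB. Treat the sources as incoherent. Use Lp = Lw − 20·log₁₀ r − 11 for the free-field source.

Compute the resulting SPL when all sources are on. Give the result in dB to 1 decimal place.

Source at 13.2 m: Lp = 89.1 − 20·log₁₀(13.2) − 11 = 55.7 dB.
Σ 10^(Lᵢ/10) = 4.787e+07.
Back to dB: 10·log₁₀ Σ = 76.8 dB.

76.8 dB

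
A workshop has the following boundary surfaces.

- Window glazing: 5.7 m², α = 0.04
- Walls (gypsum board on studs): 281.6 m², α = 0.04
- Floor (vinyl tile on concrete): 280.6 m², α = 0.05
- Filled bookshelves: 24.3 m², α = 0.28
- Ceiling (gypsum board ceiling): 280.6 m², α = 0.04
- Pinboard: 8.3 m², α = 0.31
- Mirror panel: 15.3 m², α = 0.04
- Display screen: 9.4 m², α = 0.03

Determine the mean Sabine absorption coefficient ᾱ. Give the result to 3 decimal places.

Total surface area S = 905.8 m².
A = 5.7×0.04 + 281.6×0.04 + 280.6×0.05 + 24.3×0.28 + 280.6×0.04 + 8.3×0.31 + 15.3×0.04 + 9.4×0.03 = 47.017 sabins.
ᾱ = 47.017 / 905.8 = 0.052.

0.052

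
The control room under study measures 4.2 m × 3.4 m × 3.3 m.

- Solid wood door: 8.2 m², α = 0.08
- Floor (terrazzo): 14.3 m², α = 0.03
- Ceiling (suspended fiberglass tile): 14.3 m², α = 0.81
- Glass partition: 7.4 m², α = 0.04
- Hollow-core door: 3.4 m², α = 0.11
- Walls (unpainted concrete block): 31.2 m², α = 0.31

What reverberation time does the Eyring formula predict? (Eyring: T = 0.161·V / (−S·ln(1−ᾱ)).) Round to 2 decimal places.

0.28 s

Total surface area S = 8.2 + 14.3 + 14.3 + 7.4 + 3.4 + 31.2 = 78.8 m².
Absorption A = 8.2·0.08 + 14.3·0.03 + 14.3·0.81 + 7.4·0.04 + 3.4·0.11 + 31.2·0.31 = 23.010 sabins.
ᾱ = 23.010 / 78.8 = 0.2920.
−S·ln(1−ᾱ) = −78.8 × ln(1 − 0.2920) = 27.211.
V = 4.2 × 3.4 × 3.3 = 47.124 m³.
T = 0.161·V/[−S·ln(1−ᾱ)] = 0.161·47.124/27.211 = 0.28 s.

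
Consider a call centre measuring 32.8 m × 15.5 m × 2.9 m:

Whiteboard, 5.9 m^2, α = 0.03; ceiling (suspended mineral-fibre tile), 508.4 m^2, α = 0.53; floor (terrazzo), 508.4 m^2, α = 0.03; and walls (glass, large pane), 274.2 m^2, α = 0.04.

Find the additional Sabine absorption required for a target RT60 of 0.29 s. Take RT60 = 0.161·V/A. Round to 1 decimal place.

Summing Sᵢαᵢ: 0.177 + 269.452 + 15.252 + 10.968 → A₁ = 295.849 sabins.
V = 1474.36 m³. Required absorption A₂ = 0.161 × 1474.36 / 0.29 = 818.524 sabins.
Shortfall: 818.524 − 295.849 = 522.7 sabins.

522.7 sabins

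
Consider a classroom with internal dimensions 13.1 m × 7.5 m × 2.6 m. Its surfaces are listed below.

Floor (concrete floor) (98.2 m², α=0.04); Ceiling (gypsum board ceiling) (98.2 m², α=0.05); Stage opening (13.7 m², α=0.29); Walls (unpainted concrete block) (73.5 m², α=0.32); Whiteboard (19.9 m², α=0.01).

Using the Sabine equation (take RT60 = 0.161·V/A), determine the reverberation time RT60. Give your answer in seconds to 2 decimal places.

Equivalent absorption area: A = 98.2·0.04 + 98.2·0.05 + 13.7·0.29 + 73.5·0.32 + 19.9·0.01 = 36.530 m².
Room volume: 255.45 m³.
Sabine: RT60 = 0.161 × 255.45 / 36.530 = 1.13 s.

1.13 seconds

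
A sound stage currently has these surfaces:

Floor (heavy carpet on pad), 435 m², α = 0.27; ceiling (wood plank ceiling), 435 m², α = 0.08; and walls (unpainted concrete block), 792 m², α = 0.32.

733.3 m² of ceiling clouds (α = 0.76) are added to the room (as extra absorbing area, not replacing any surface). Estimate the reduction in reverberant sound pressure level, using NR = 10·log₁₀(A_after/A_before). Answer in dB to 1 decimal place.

Equivalent absorption area: A_before = 435×0.27 + 435×0.08 + 792×0.32 = 405.690 m².
Treatment contributes 733.3·0.76 = 557.308 sabins.
A_after = 405.690 + 557.308 = 962.998 sabins.
Reduction = 10 log₁₀(A_after/A_before) = 10 log₁₀(2.3737) = 3.8 dB.

3.8 dB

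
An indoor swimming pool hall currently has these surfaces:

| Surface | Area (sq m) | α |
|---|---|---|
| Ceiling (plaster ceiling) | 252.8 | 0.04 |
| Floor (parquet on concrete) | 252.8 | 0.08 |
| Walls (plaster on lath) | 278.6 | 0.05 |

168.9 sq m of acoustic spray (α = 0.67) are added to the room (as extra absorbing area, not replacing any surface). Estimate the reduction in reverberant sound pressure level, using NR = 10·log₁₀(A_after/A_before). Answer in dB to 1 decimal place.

Equivalent absorption area: A_before = 252.8·0.04 + 252.8·0.08 + 278.6·0.05 = 44.266 sq m.
Added absorption = 168.9 × 0.67 = 113.163 sabins.
A_after = 44.266 + 113.163 = 157.429 sabins.
NR = 10·log₁₀(157.429/44.266) = 5.5 dB.

5.5 dB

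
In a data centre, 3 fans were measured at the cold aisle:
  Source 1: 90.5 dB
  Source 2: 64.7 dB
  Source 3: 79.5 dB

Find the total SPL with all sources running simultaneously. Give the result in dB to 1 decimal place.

90.8 dB

Σ 10^(Lᵢ/10) = 1.214e+09.
Back to dB: 10·log₁₀ Σ = 90.8 dB.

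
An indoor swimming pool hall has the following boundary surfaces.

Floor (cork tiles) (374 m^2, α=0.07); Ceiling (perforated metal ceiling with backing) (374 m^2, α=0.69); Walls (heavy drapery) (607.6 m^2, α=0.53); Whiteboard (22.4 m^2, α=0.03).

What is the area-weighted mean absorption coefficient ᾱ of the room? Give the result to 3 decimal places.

0.440

Total surface area S = 1378.0 m^2.
Σ(Sᵢαᵢ) = 374×0.07 + 374×0.69 + 607.6×0.53 + 22.4×0.03 = 606.940.
ᾱ = 606.940 / 1378.0 = 0.440.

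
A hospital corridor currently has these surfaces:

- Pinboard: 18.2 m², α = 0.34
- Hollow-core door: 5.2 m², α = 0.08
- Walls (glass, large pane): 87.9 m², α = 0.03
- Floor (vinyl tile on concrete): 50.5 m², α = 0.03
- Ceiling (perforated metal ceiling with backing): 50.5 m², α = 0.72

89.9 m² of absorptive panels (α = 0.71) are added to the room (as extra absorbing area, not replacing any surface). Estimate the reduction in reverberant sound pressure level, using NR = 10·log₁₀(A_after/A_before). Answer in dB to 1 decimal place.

Equivalent absorption area: A_before = 18.2*0.34 + 5.2*0.08 + 87.9*0.03 + 50.5*0.03 + 50.5*0.72 = 47.116 m².
Added absorption = 89.9 × 0.71 = 63.829 sabins.
A_after = 47.116 + 63.829 = 110.945 sabins.
Reduction = 10 log₁₀(A_after/A_before) = 10 log₁₀(2.3547) = 3.7 dB.

3.7 dB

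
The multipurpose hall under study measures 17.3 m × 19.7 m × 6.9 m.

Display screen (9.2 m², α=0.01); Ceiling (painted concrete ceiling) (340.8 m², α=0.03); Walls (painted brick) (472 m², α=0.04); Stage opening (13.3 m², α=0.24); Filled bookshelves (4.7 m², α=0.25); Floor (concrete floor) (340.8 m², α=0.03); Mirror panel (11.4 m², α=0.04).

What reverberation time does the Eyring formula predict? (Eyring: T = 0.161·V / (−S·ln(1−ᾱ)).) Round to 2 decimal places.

Total surface area S = 9.2 + 340.8 + 472 + 13.3 + 4.7 + 340.8 + 11.4 = 1192.2 m².
Absorption A = 9.2×0.01 + 340.8×0.03 + 472×0.04 + 13.3×0.24 + 4.7×0.25 + 340.8×0.03 + 11.4×0.04 = 44.243 sabins.
ᾱ = 44.243 / 1192.2 = 0.0371.
−S·ln(1−ᾱ) = −1192.2 × ln(1 − 0.0371) = 45.072.
V = 17.3 × 19.7 × 6.9 = 2351.589 m³.
RT60 = 0.161 × 2351.589 / 45.072 = 8.40 s.

8.40 sec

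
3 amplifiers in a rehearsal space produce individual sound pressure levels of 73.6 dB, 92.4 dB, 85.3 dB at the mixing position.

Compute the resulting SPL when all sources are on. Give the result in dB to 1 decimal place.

93.2 dB

Converting to relative power and adding: 10^(73.6/10) + 10^(92.4/10) + 10^(85.3/10) = 2.1e+09.
L_total = 10·log₁₀(2.1e+09) = 93.2 dB.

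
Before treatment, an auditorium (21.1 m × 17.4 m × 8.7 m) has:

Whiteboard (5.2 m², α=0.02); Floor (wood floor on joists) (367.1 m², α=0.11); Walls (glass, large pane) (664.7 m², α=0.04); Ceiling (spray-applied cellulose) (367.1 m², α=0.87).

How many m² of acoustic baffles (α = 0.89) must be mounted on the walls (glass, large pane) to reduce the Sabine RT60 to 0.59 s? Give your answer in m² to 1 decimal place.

570.8

Summing Sᵢαᵢ: 0.104 + 40.381 + 26.588 + 319.377 → A₁ = 386.450 sabins.
Required A₂ = 0.161·3194.118/0.59 = 871.615 sabins.
Absorption to add: 871.615 − 386.450 = 485.165 sabins.
Each m² of panel replacing the walls (glass, large pane) adds (0.89 − 0.04) = 0.85 sabins.
Area = ΔA/Δα = 485.165/0.85 = 570.8 m².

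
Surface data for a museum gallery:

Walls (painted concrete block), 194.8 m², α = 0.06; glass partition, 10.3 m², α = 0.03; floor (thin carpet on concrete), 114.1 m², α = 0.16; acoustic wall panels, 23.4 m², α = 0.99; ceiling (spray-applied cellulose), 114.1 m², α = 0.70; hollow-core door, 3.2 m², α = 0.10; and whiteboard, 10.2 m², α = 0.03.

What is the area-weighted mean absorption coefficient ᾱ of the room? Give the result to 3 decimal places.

0.285

S = Σ Sᵢ = 194.8 + 10.3 + 114.1 + 23.4 + 114.1 + 3.2 + 10.2 = 470.1 m².
Weighted sum Σ Sα = 133.915.
ᾱ = A/S = 0.285.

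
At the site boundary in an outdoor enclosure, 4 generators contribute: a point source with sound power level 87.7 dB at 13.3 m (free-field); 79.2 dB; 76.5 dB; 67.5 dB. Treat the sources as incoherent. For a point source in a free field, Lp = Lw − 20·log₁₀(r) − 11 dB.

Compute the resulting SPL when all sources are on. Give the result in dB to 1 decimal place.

Source at 13.3 m: Lp = 87.7 − 20·log₁₀(13.3) − 11 = 54.2 dB.
Σ 10^(Lᵢ/10) = 1.337e+08.
Back to dB: 10·log₁₀ Σ = 81.3 dB.

81.3 dB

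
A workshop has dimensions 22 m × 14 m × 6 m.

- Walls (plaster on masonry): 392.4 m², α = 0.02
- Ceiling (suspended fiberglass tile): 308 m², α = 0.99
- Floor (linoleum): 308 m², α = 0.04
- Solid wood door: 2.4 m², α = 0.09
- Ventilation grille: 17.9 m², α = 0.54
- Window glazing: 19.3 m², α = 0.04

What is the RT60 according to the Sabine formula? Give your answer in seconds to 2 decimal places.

0.89 s

Total absorption A = 392.4·0.02 + 308·0.99 + 308·0.04 + 2.4·0.09 + 17.9·0.54 + 19.3·0.04
  = 7.848 + 304.920 + 12.320 + 0.216 + 9.666 + 0.772 = 335.742 m² sabins.
V = 22·14·6 = 1848 m³.
RT60 = 0.161 · V / A = 0.161 × 1848 / 335.742 = 0.89 s.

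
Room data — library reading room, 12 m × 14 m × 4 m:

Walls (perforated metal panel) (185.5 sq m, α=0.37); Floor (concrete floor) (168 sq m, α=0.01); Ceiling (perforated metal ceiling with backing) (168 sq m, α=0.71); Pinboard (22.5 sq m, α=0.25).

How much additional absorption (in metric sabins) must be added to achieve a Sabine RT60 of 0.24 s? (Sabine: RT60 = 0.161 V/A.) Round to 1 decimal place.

Total absorption A₁ = 185.5·0.37 + 168·0.01 + 168·0.71 + 22.5·0.25
  = 68.635 + 1.680 + 119.280 + 5.625 = 195.220 sq m sabins.
V = 672 m³. Required absorption A₂ = 0.161 × 672 / 0.24 = 450.800 sabins.
Additional absorption ΔA = 450.800 − 195.220 = 255.6 sabins.

255.6 sabins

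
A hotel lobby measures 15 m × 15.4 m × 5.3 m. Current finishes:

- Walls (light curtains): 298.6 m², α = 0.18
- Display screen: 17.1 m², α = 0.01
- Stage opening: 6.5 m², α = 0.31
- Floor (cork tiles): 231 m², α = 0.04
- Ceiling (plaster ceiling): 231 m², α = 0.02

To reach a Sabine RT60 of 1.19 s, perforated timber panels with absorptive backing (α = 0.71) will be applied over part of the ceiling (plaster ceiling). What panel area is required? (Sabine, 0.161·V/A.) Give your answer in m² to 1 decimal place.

138.9

Total absorption A₁ = 298.6×0.18 + 17.1×0.01 + 6.5×0.31 + 231×0.04 + 231×0.02
  = 53.748 + 0.171 + 2.015 + 9.240 + 4.620 = 69.794 m² sabins.
Required A₂ = 0.161·1224.3/1.19 = 165.641 sabins.
ΔA needed = 165.641 − 69.794 = 95.847 sabins.
Each m² of panel replacing the ceiling (plaster ceiling) adds (0.71 − 0.02) = 0.69 sabins.
Area = ΔA/Δα = 95.847/0.69 = 138.9 m².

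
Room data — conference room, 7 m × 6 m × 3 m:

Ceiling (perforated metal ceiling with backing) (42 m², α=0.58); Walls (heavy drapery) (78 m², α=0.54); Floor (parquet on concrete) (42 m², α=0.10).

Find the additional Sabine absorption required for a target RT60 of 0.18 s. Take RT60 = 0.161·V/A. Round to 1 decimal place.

A₁ = Σ Sᵢαᵢ = 42×0.58 + 78×0.54 + 42×0.10 = 70.680 sabins.
V = 126 m³. Required absorption A₂ = 0.161 × 126 / 0.18 = 112.700 sabins.
Shortfall: 112.700 − 70.680 = 42.0 sabins.

42.0 sabins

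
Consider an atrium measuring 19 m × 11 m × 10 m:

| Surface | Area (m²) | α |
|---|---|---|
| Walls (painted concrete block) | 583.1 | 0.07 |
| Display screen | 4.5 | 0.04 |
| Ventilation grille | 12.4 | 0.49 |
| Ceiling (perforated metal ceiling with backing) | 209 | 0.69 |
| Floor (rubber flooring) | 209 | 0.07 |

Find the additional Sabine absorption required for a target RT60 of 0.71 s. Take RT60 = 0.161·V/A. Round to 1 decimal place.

268.0 sabins

Equivalent absorption area: A₁ = 583.1*0.07 + 4.5*0.04 + 12.4*0.49 + 209*0.69 + 209*0.07 = 205.913 m².
For T = 0.71 s, need A₂ = 0.161·V/T = 0.161·2090/0.71 = 473.930 sabins.
Shortfall: 473.930 − 205.913 = 268.0 sabins.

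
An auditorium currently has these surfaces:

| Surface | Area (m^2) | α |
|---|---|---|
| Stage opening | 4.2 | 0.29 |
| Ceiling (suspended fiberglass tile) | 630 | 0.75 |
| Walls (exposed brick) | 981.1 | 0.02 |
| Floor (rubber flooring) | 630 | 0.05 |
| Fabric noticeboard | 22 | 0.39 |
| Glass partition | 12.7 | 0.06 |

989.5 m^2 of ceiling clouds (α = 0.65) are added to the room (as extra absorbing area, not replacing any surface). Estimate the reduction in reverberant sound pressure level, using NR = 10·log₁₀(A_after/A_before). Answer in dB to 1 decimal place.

3.4 dB

Total absorption A_before = 4.2×0.29 + 630×0.75 + 981.1×0.02 + 630×0.05 + 22×0.39 + 12.7×0.06
  = 1.218 + 472.500 + 19.622 + 31.500 + 8.580 + 0.762 = 534.182 m^2 sabins.
Added absorption = 989.5 × 0.65 = 643.175 sabins.
New total A_after = 1177.357 sabins.
Reduction = 10 log₁₀(A_after/A_before) = 10 log₁₀(2.2040) = 3.4 dB.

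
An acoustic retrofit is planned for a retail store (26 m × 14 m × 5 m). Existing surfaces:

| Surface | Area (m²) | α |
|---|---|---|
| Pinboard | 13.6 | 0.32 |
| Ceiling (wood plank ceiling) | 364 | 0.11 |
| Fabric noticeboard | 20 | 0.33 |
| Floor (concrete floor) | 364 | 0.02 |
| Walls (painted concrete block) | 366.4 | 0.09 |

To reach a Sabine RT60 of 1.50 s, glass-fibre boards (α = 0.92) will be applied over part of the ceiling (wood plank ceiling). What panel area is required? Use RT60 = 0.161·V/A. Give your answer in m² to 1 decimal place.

128.5

Total absorption A₁ = 13.6*0.32 + 364*0.11 + 20*0.33 + 364*0.02 + 366.4*0.09
  = 4.352 + 40.040 + 6.600 + 7.280 + 32.976 = 91.248 m² sabins.
V = 1820 m³. Target absorption A₂ = 0.161 × 1820 / 1.50 = 195.347 sabins.
ΔA needed = 195.347 − 91.248 = 104.099 sabins.
Net gain per m²: Δα = 0.92 − 0.11 = 0.81.
Area = ΔA/Δα = 104.099/0.81 = 128.5 m².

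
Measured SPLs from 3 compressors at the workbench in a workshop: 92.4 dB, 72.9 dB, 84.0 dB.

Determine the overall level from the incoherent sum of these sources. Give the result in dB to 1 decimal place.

93.0 dB

Sum in the linear (power) domain: Σ 10^(Lᵢ/10) = 10^(92.4/10) + 10^(72.9/10) + 10^(84.0/10) = 2.008e+09.
Combined level = 10 log₁₀(2.008e+09) = 93.0 dB.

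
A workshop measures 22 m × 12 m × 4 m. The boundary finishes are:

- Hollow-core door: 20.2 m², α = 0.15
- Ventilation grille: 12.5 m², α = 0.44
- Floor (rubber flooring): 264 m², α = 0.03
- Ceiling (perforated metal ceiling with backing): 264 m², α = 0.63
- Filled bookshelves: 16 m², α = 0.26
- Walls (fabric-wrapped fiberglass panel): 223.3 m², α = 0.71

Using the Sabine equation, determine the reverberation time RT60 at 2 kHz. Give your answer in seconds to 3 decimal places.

Equivalent absorption area: A = 20.2×0.15 + 12.5×0.44 + 264×0.03 + 264×0.63 + 16×0.26 + 223.3×0.71 = 345.473 m².
Room volume: 1056 m³.
RT60 = 0.161 · V / A = 0.161 × 1056 / 345.473 = 0.492 s.

0.492 s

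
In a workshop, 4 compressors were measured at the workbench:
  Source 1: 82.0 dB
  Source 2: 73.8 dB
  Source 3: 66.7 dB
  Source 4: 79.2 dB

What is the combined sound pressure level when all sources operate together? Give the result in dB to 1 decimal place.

Converting to relative power and adding: 10^(82.0/10) + 10^(73.8/10) + 10^(66.7/10) + 10^(79.2/10) = 2.703e+08.
L_total = 10·log₁₀(2.703e+08) = 84.3 dB.

84.3 dB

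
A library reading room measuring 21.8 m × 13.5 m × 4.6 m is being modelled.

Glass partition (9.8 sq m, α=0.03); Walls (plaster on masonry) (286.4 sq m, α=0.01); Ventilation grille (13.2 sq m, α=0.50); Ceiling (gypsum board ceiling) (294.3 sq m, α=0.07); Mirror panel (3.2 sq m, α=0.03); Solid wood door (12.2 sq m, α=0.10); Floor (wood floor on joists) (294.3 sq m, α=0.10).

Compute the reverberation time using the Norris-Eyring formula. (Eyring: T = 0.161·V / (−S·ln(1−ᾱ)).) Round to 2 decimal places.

3.45 seconds

Total surface area S = 9.8 + 286.4 + 13.2 + 294.3 + 3.2 + 12.2 + 294.3 = 913.4 sq m.
Absorption A = 9.8×0.03 + 286.4×0.01 + 13.2×0.50 + 294.3×0.07 + 3.2×0.03 + 12.2×0.10 + 294.3×0.10 = 61.105 sabins.
ᾱ = 61.105 / 913.4 = 0.0669.
−S·ln(1−ᾱ) = −913.4 × ln(1 − 0.0669) = 63.246.
V = 21.8 × 13.5 × 4.6 = 1353.78 m³.
RT60 = 0.161 × 1353.78 / 63.246 = 3.45 s.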